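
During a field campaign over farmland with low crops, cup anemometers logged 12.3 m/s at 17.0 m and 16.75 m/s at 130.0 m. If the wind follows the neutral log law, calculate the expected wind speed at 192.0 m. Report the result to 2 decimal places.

17.60 m/s

Log law: V ∝ ln(z/z₀). From the pair, with r = V₁/V₂ = 0.73433,
ln z₀ = (ln z₁ − r·ln z₂)/(1 − r) = (2.8332 − 0.73433×4.8675)/0.26567 = -2.7897 → z₀ = 0.06144 m
V₃ = V₁ · ln(z₃/z₀)/ln(z₁/z₀) = 12.3 × 8.0472/5.6230 = 17.6030 m/s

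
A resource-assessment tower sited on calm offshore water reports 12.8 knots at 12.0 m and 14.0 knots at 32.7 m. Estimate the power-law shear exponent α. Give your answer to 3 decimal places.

α ≈ 0.089

Power law: V₂/V₁ = (z₂/z₁)^α ⇒ α = ln(V₂/V₁) / ln(z₂/z₁)
α = ln(14.0/12.8) / ln(32.7/12.0) = ln(1.0938) / ln(2.7250)
  = 0.08961 / 1.00247 = 0.08939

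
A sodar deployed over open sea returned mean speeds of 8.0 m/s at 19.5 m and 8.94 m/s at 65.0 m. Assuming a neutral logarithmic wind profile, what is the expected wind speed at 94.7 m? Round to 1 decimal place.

9.2 m/s

Log law: V ∝ ln(z/z₀). From the pair, with r = V₁/V₂ = 0.89485,
ln z₀ = (ln z₁ − r·ln z₂)/(1 − r) = (2.9704 − 0.89485×4.1744)/0.10515 = -7.2762 → z₀ = 0.0006918 m
V₃ = V₁ · ln(z₃/z₀)/ln(z₁/z₀) = 8.0 × 11.8269/10.2466 = 9.2338 m/s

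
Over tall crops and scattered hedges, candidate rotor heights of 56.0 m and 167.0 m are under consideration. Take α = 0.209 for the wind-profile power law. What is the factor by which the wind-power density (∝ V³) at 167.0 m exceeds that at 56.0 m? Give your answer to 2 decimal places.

Speed ratio: V_B/V_A = (z_B/z_A)^α = (167.0/56.0)^0.209 = (2.9821)^0.209 = 1.25654
Power-density ratio: P_B/P_A = (V_B/V_A)³ = (1.25654)³ = 1.98394

1.98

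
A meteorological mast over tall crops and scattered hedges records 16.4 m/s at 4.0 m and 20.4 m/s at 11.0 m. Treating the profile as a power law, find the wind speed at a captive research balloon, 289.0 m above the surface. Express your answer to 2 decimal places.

First find α: α = ln(V₂/V₁)/ln(z₂/z₁) = ln(20.4/16.4)/ln(11.0/4.0) = 0.21825/1.01160 = 0.2158
Extrapolate from 11.0 m to 289.0 m: V₃ = 20.4 × (289.0/11.0)^0.2158 = 20.4 × 2.0242 = 41.2942 m/s

41.29 m/s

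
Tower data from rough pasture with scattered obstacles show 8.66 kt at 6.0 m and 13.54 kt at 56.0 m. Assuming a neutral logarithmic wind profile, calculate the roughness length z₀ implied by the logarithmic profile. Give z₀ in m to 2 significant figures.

z₀ ≈ 0.11 m

Log law: V(z) ∝ ln(z/z₀). With r = V₁/V₂ = 8.66/13.54 = 0.63959,
r · ln(z₂/z₀) = ln(z₁/z₀) ⇒ ln z₀ = (ln z₁ − r·ln z₂)/(1 − r)
ln z₀ = (1.79176 − 0.63959×4.02535) / 0.36041 = -2.1720
z₀ = exp(-2.1720) = 0.1140 m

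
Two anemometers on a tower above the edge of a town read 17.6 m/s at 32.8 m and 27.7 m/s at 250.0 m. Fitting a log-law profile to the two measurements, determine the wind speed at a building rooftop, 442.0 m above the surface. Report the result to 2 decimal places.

30.53 m/s

Log law: V ∝ ln(z/z₀). From the pair, with r = V₁/V₂ = 0.63538,
ln z₀ = (ln z₁ − r·ln z₂)/(1 − r) = (3.4904 − 0.63538×5.5215)/0.36462 = -0.0488 → z₀ = 0.9524 m
V₃ = V₁ · ln(z₃/z₀)/ln(z₁/z₀) = 17.6 × 6.1401/3.5392 = 30.5338 m/s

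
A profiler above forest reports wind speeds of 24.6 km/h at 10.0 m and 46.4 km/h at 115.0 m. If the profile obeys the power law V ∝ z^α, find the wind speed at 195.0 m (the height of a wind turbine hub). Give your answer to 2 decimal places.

First find α: α = ln(V₂/V₁)/ln(z₂/z₁) = ln(46.4/24.6)/ln(115.0/10.0) = 0.63455/2.44235 = 0.2598
Extrapolate from 115.0 m to 195.0 m: V₃ = 46.4 × (195.0/115.0)^0.2598 = 46.4 × 1.1471 = 53.2234 km/h

53.22 km/h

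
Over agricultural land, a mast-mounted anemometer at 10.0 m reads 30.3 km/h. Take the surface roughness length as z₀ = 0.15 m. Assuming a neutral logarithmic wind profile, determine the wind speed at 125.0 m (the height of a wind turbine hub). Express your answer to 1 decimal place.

48.5 km/h

Log law: V(z) ∝ ln(z/z₀), so V₂/V₁ = ln(z₂/z₀) / ln(z₁/z₀).
ln(125.0/0.15) = 6.7254, ln(10.0/0.15) = 4.1997
V₂ = 30.3 × 6.7254/4.1997 = 30.3 × 1.6014 = 48.5226 km/h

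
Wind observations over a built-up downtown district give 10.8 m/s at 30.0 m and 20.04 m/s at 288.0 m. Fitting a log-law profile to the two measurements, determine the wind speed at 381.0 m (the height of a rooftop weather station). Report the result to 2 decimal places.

21.18 m/s

Log law: V ∝ ln(z/z₀). From the pair, with r = V₁/V₂ = 0.53892,
ln z₀ = (ln z₁ − r·ln z₂)/(1 − r) = (3.4012 − 0.53892×5.6630)/0.46108 = 0.7576 → z₀ = 2.133 m
V₃ = V₁ · ln(z₃/z₀)/ln(z₁/z₀) = 10.8 × 5.1852/2.6436 = 21.1832 m/s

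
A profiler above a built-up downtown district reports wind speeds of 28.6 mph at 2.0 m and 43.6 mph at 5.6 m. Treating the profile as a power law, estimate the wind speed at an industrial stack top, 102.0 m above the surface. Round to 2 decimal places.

First find α: α = ln(V₂/V₁)/ln(z₂/z₁) = ln(43.6/28.6)/ln(5.6/2.0) = 0.42165/1.02962 = 0.4095
Extrapolate from 5.6 m to 102.0 m: V₃ = 43.6 × (102.0/5.6)^0.4095 = 43.6 × 3.2822 = 143.1038 mph

143.10 mph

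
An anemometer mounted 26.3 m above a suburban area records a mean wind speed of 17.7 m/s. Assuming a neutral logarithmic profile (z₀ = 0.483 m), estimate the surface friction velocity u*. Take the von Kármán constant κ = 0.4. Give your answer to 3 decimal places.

Log law: V(z) = (u*/κ) · ln(z/z₀) ⇒ u* = κ · V / ln(z/z₀)
u* = 0.4 × 17.7 / ln(26.3/0.483) = 0.4 × 17.7 / 3.9973
   = 7.0800 / 3.9973 = 1.7712 m/s

u* ≈ 1.771 m/s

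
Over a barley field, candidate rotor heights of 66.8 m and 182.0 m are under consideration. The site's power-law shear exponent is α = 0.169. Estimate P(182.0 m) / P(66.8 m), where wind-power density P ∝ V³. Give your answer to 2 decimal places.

Speed ratio: V_B/V_A = (z_B/z_A)^α = (182.0/66.8)^0.169 = (2.7246)^0.169 = 1.18458
Power-density ratio: P_B/P_A = (V_B/V_A)³ = (1.18458)³ = 1.66224

1.66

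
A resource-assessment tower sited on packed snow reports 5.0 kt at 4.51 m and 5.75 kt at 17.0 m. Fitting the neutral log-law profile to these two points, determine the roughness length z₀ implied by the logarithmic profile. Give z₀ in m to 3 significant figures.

z₀ ≈ 0.000649 m

Log law: V(z) ∝ ln(z/z₀). With r = V₁/V₂ = 5.0/5.75 = 0.86957,
r · ln(z₂/z₀) = ln(z₁/z₀) ⇒ ln z₀ = (ln z₁ − r·ln z₂)/(1 − r)
ln z₀ = (1.50630 − 0.86957×2.83321) / 0.13043 = -7.3398
z₀ = exp(-7.3398) = 0.0006492 m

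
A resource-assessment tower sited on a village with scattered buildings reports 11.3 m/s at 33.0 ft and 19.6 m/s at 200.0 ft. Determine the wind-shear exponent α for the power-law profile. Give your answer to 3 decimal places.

Power law: V₂/V₁ = (z₂/z₁)^α ⇒ α = ln(V₂/V₁) / ln(z₂/z₁)
α = ln(19.6/11.3) / ln(200.0/33.0) = ln(1.7345) / ln(6.0606)
  = 0.55073 / 1.80181 = 0.30565

α ≈ 0.306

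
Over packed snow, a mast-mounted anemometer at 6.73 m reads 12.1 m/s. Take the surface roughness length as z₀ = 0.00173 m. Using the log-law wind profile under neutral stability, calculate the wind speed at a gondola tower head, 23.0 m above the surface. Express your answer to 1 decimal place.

Log law: V(z) ∝ ln(z/z₀), so V₂/V₁ = ln(z₂/z₀) / ln(z₁/z₀).
ln(23.0/0.00173) = 9.4951, ln(6.73/0.00173) = 8.2662
V₂ = 12.1 × 9.4951/8.2662 = 12.1 × 1.1487 = 13.8989 m/s

13.9 m/s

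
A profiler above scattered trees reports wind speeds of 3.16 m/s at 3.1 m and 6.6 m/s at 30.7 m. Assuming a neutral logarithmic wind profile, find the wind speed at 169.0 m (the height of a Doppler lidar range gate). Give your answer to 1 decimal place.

9.2 m/s

Log law: V ∝ ln(z/z₀). From the pair, with r = V₁/V₂ = 0.47879,
ln z₀ = (ln z₁ − r·ln z₂)/(1 − r) = (1.1314 − 0.47879×3.4243)/0.52121 = -0.9748 → z₀ = 0.3773 m
V₃ = V₁ · ln(z₃/z₀)/ln(z₁/z₀) = 3.16 × 6.1047/2.1062 = 9.1590 m/s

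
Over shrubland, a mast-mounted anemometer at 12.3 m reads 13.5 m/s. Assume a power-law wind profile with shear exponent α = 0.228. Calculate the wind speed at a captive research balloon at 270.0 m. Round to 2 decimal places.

Power-law profile: V₂ = V₁ · (z₂/z₁)^α
V₂ = 13.5 × (270.0/12.3)^0.228 = 13.5 × (21.9512)^0.228
    = 13.5 × 2.0223 = 27.3015 m/s

27.30 m/s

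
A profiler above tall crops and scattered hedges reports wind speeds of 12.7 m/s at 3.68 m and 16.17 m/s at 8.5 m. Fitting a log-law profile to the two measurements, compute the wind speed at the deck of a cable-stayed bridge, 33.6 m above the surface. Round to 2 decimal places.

Log law: V ∝ ln(z/z₀). From the pair, with r = V₁/V₂ = 0.78541,
ln z₀ = (ln z₁ − r·ln z₂)/(1 − r) = (1.3029 − 0.78541×2.1401)/0.21459 = -1.7610 → z₀ = 0.1719 m
V₃ = V₁ · ln(z₃/z₀)/ln(z₁/z₀) = 12.7 × 5.2755/3.0639 = 21.8671 m/s

21.87 m/s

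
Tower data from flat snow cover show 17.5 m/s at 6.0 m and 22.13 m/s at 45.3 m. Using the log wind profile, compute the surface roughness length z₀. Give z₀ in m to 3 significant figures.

z₀ ≈ 0.00288 m

Log law: V(z) ∝ ln(z/z₀). With r = V₁/V₂ = 17.5/22.13 = 0.79078,
r · ln(z₂/z₀) = ln(z₁/z₀) ⇒ ln z₀ = (ln z₁ − r·ln z₂)/(1 − r)
ln z₀ = (1.79176 − 0.79078×3.81331) / 0.20922 = -5.8491
z₀ = exp(-5.8491) = 0.002883 m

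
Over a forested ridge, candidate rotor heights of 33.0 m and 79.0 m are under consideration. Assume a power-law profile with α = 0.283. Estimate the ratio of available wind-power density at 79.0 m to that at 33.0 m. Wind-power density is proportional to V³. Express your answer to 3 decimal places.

2.098

Speed ratio: V_B/V_A = (z_B/z_A)^α = (79.0/33.0)^0.283 = (2.3939)^0.283 = 1.28023
Power-density ratio: P_B/P_A = (V_B/V_A)³ = (1.28023)³ = 2.09830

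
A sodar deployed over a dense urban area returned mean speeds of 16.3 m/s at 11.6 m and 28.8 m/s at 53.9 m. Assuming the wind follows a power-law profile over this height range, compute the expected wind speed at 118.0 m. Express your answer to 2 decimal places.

First find α: α = ln(V₂/V₁)/ln(z₂/z₁) = ln(28.8/16.3)/ln(53.9/11.6) = 0.56921/1.53613 = 0.3705
Extrapolate from 53.9 m to 118.0 m: V₃ = 28.8 × (118.0/53.9)^0.3705 = 28.8 × 1.3369 = 38.5024 m/s

38.50 m/s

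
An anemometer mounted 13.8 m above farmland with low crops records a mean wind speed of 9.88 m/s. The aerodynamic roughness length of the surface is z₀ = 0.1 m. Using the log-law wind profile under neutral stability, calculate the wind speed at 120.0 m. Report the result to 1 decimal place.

Log law: V(z) ∝ ln(z/z₀), so V₂/V₁ = ln(z₂/z₀) / ln(z₁/z₀).
ln(120.0/0.1) = 7.0901, ln(13.8/0.1) = 4.9273
V₂ = 9.88 × 7.0901/4.9273 = 9.88 × 1.4390 = 14.2168 m/s

14.2 m/s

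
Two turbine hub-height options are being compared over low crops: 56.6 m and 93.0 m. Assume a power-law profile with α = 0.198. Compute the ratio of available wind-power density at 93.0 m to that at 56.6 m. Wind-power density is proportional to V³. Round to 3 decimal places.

1.343

Speed ratio: V_B/V_A = (z_B/z_A)^α = (93.0/56.6)^0.198 = (1.6431)^0.198 = 1.10332
Power-density ratio: P_B/P_A = (V_B/V_A)³ = (1.10332)³ = 1.34309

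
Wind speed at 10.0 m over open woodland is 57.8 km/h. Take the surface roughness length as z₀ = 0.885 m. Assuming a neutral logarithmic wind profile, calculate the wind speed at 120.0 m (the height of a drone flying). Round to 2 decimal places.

117.03 km/h

Log law: V(z) ∝ ln(z/z₀), so V₂/V₁ = ln(z₂/z₀) / ln(z₁/z₀).
ln(120.0/0.885) = 4.9097, ln(10.0/0.885) = 2.4248
V₂ = 57.8 × 4.9097/2.4248 = 57.8 × 2.0248 = 117.0339 km/h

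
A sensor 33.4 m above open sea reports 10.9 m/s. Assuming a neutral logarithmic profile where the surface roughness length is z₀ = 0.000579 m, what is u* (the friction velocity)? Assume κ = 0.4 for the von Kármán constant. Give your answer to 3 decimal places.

Log law: V(z) = (u*/κ) · ln(z/z₀) ⇒ u* = κ · V / ln(z/z₀)
u* = 0.4 × 10.9 / ln(33.4/0.000579) = 0.4 × 10.9 / 10.9628
   = 4.3600 / 10.9628 = 0.3977 m/s

u* ≈ 0.398 m/s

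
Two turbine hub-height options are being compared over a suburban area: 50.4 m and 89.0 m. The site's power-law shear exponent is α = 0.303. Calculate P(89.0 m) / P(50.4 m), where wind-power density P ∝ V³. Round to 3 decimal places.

1.677

Speed ratio: V_B/V_A = (z_B/z_A)^α = (89.0/50.4)^0.303 = (1.7659)^0.303 = 1.18803
Power-density ratio: P_B/P_A = (V_B/V_A)³ = (1.18803)³ = 1.67682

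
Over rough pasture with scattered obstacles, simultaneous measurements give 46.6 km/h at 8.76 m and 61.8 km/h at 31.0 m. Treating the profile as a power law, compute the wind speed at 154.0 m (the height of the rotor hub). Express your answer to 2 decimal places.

88.41 km/h

First find α: α = ln(V₂/V₁)/ln(z₂/z₁) = ln(61.8/46.6)/ln(31.0/8.76) = 0.28230/1.26379 = 0.2234
Extrapolate from 31.0 m to 154.0 m: V₃ = 61.8 × (154.0/31.0)^0.2234 = 61.8 × 1.4306 = 88.4087 km/h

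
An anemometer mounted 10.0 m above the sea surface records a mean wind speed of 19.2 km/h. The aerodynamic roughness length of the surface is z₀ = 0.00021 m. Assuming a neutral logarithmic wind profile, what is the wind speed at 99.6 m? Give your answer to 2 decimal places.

Log law: V(z) ∝ ln(z/z₀), so V₂/V₁ = ln(z₂/z₀) / ln(z₁/z₀).
ln(99.6/0.00021) = 13.0696, ln(10.0/0.00021) = 10.7710
V₂ = 19.2 × 13.0696/10.7710 = 19.2 × 1.2134 = 23.2974 km/h

23.30 km/h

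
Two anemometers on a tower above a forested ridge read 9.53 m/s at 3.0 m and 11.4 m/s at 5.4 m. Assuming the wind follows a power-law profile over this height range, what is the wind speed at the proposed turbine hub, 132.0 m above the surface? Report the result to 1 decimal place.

30.2 m/s

First find α: α = ln(V₂/V₁)/ln(z₂/z₁) = ln(11.4/9.53)/ln(5.4/3.0) = 0.17917/0.58779 = 0.3048
Extrapolate from 5.4 m to 132.0 m: V₃ = 11.4 × (132.0/5.4)^0.3048 = 11.4 × 2.6494 = 30.2029 m/s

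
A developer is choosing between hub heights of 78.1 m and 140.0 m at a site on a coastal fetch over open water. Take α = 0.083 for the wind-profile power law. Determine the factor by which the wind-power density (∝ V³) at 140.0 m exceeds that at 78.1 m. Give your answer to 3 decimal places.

1.156

Speed ratio: V_B/V_A = (z_B/z_A)^α = (140.0/78.1)^0.083 = (1.7926)^0.083 = 1.04964
Power-density ratio: P_B/P_A = (V_B/V_A)³ = (1.04964)³ = 1.15642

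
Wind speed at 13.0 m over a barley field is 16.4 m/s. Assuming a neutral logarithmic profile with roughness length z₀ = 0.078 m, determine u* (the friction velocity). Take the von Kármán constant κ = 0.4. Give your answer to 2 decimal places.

u* ≈ 1.28 m/s

Log law: V(z) = (u*/κ) · ln(z/z₀) ⇒ u* = κ · V / ln(z/z₀)
u* = 0.4 × 16.4 / ln(13.0/0.078) = 0.4 × 16.4 / 5.1160
   = 6.5600 / 5.1160 = 1.2823 m/s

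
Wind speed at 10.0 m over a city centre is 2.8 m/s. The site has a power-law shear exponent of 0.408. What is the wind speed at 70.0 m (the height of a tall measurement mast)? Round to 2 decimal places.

Power-law profile: V₂ = V₁ · (z₂/z₁)^α
V₂ = 2.8 × (70.0/10.0)^0.408 = 2.8 × (7.0000)^0.408
    = 2.8 × 2.2121 = 6.1938 m/s

6.19 m/s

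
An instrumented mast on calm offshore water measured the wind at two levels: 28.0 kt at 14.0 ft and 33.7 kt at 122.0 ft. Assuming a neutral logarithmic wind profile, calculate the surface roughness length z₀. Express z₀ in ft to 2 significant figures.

Log law: V(z) ∝ ln(z/z₀). With r = V₁/V₂ = 28.0/33.7 = 0.83086,
r · ln(z₂/z₀) = ln(z₁/z₀) ⇒ ln z₀ = (ln z₁ − r·ln z₂)/(1 − r)
ln z₀ = (2.63906 − 0.83086×4.80402) / 0.16914 = -7.9959
z₀ = exp(-7.9959) = 0.0003369 ft

z₀ ≈ 0.00034 ft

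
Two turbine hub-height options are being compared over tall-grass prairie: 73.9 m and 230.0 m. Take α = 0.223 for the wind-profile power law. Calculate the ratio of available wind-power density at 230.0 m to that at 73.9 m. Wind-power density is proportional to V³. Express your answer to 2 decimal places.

2.14

Speed ratio: V_B/V_A = (z_B/z_A)^α = (230.0/73.9)^0.223 = (3.1123)^0.223 = 1.28812
Power-density ratio: P_B/P_A = (V_B/V_A)³ = (1.28812)³ = 2.13734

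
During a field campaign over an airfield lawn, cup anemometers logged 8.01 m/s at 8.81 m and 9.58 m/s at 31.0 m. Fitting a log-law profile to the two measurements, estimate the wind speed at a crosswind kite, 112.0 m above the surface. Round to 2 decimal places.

Log law: V ∝ ln(z/z₀). From the pair, with r = V₁/V₂ = 0.83612,
ln z₀ = (ln z₁ − r·ln z₂)/(1 − r) = (2.1759 − 0.83612×3.4340)/0.16388 = -4.2428 → z₀ = 0.01437 m
V₃ = V₁ · ln(z₃/z₀)/ln(z₁/z₀) = 8.01 × 8.9613/6.4187 = 11.1830 m/s

11.18 m/s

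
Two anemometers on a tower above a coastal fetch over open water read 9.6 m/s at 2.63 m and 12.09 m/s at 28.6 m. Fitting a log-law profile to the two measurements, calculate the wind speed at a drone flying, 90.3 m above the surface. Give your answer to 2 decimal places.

Log law: V ∝ ln(z/z₀). From the pair, with r = V₁/V₂ = 0.79404,
ln z₀ = (ln z₁ − r·ln z₂)/(1 − r) = (0.9670 − 0.79404×3.3534)/0.20596 = -8.2337 → z₀ = 0.0002656 m
V₃ = V₁ · ln(z₃/z₀)/ln(z₁/z₀) = 9.6 × 12.7368/9.2007 = 13.2896 m/s

13.29 m/s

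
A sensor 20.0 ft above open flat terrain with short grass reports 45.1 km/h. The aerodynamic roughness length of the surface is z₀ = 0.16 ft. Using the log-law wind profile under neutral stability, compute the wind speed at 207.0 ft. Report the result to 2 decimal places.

Log law: V(z) ∝ ln(z/z₀), so V₂/V₁ = ln(z₂/z₀) / ln(z₁/z₀).
ln(207.0/0.16) = 7.1653, ln(20.0/0.16) = 4.8283
V₂ = 45.1 × 7.1653/4.8283 = 45.1 × 1.4840 = 66.9292 km/h

66.93 km/h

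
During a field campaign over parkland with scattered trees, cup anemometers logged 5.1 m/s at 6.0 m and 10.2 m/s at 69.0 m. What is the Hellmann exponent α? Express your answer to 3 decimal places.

Power law: V₂/V₁ = (z₂/z₁)^α ⇒ α = ln(V₂/V₁) / ln(z₂/z₁)
α = ln(10.2/5.1) / ln(69.0/6.0) = ln(2.0000) / ln(11.5000)
  = 0.69315 / 2.44235 = 0.28380

α ≈ 0.284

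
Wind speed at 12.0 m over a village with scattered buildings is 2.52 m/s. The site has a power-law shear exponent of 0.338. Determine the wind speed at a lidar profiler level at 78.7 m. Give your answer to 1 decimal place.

Power-law profile: V₂ = V₁ · (z₂/z₁)^α
V₂ = 2.52 × (78.7/12.0)^0.338 = 2.52 × (6.5583)^0.338
    = 2.52 × 1.8883 = 4.7586 m/s

4.8 m/s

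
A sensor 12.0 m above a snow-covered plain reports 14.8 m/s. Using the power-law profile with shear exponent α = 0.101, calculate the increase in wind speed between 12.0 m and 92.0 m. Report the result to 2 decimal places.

Power law: V₂ = V₁ · (z₂/z₁)^α = 14.8 × (7.6667)^0.101 = 18.1805 m/s
ΔV = 18.1805 − 14.8 = 3.3805 m/s

3.38 m/s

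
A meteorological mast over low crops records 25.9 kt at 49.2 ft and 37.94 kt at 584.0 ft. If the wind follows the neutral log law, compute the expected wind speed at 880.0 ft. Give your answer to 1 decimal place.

Log law: V ∝ ln(z/z₀). From the pair, with r = V₁/V₂ = 0.68266,
ln z₀ = (ln z₁ − r·ln z₂)/(1 − r) = (3.8959 − 0.68266×6.3699)/0.31734 = -1.4261 → z₀ = 0.2402 ft
V₃ = V₁ · ln(z₃/z₀)/ln(z₁/z₀) = 25.9 × 8.2060/5.3220 = 39.9354 kt

39.9 kt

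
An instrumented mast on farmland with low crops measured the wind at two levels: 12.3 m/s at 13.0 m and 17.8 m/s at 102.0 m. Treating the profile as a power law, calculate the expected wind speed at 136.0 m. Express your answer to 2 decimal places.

First find α: α = ln(V₂/V₁)/ln(z₂/z₁) = ln(17.8/12.3)/ln(102.0/13.0) = 0.36960/2.06002 = 0.1794
Extrapolate from 102.0 m to 136.0 m: V₃ = 17.8 × (136.0/102.0)^0.1794 = 17.8 × 1.0530 = 18.7429 m/s

18.74 m/s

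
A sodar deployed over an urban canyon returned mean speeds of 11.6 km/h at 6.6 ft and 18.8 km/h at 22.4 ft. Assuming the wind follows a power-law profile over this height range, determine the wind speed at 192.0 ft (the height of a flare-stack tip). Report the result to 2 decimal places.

First find α: α = ln(V₂/V₁)/ln(z₂/z₁) = ln(18.8/11.6)/ln(22.4/6.6) = 0.48285/1.22199 = 0.3951
Extrapolate from 22.4 ft to 192.0 ft: V₃ = 18.8 × (192.0/22.4)^0.3951 = 18.8 × 2.3371 = 43.9380 km/h

43.94 km/h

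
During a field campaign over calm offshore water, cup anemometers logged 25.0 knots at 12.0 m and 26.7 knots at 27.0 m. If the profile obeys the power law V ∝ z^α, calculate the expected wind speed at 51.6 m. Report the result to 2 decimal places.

First find α: α = ln(V₂/V₁)/ln(z₂/z₁) = ln(26.7/25.0)/ln(27.0/12.0) = 0.06579/0.81093 = 0.0811
Extrapolate from 27.0 m to 51.6 m: V₃ = 26.7 × (51.6/27.0)^0.0811 = 26.7 × 1.0539 = 28.1404 knots

28.14 knots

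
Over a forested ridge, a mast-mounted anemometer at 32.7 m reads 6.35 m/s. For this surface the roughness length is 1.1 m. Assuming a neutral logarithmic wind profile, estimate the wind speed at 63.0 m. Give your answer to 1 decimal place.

7.6 m/s

Log law: V(z) ∝ ln(z/z₀), so V₂/V₁ = ln(z₂/z₀) / ln(z₁/z₀).
ln(63.0/1.1) = 4.0478, ln(32.7/1.1) = 3.3921
V₂ = 6.35 × 4.0478/3.3921 = 6.35 × 1.1933 = 7.5776 m/s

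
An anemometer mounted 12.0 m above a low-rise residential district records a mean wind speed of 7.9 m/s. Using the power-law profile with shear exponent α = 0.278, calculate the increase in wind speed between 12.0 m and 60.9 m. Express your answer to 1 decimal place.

4.5 m/s

Power law: V₂ = V₁ · (z₂/z₁)^α = 7.9 × (5.0750)^0.278 = 12.4090 m/s
ΔV = 12.4090 − 7.9 = 4.5090 m/s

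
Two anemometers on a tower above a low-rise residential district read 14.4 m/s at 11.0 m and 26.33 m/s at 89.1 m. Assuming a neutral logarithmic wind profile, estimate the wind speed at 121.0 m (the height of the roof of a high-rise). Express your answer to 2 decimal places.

28.08 m/s

Log law: V ∝ ln(z/z₀). From the pair, with r = V₁/V₂ = 0.54690,
ln z₀ = (ln z₁ − r·ln z₂)/(1 − r) = (2.3979 − 0.54690×4.4898)/0.45310 = -0.1271 → z₀ = 0.8807 m
V₃ = V₁ · ln(z₃/z₀)/ln(z₁/z₀) = 14.4 × 4.9229/2.5250 = 28.0753 m/s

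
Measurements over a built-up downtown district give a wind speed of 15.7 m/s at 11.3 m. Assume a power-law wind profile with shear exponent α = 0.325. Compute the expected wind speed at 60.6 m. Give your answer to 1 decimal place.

Power-law profile: V₂ = V₁ · (z₂/z₁)^α
V₂ = 15.7 × (60.6/11.3)^0.325 = 15.7 × (5.3628)^0.325
    = 15.7 × 1.7260 = 27.0990 m/s

27.1 m/s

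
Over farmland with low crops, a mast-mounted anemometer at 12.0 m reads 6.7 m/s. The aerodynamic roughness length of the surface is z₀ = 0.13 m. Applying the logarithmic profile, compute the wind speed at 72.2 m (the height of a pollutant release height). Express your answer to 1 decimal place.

Log law: V(z) ∝ ln(z/z₀), so V₂/V₁ = ln(z₂/z₀) / ln(z₁/z₀).
ln(72.2/0.13) = 6.3197, ln(12.0/0.13) = 4.5251
V₂ = 6.7 × 6.3197/4.5251 = 6.7 × 1.3966 = 9.3570 m/s

9.4 m/s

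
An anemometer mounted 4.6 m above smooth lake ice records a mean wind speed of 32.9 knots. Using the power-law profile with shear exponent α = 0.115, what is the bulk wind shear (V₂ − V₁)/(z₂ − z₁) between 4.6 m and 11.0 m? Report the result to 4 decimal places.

Power law: V₂ = V₁ · (z₂/z₁)^α = 32.9 × (2.3913)^0.115 = 36.3696 knots
ΔV/Δz = (36.3696 − 32.9)/(11.0 − 4.6) = 3.4696/6.4000 = 0.54213 knots/m

0.5421 knots/m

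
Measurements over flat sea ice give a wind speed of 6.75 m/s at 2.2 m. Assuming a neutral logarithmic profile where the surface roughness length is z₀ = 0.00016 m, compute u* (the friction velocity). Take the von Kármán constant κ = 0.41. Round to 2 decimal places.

Log law: V(z) = (u*/κ) · ln(z/z₀) ⇒ u* = κ · V / ln(z/z₀)
u* = 0.41 × 6.75 / ln(2.2/0.00016) = 0.41 × 6.75 / 9.5288
   = 2.7675 / 9.5288 = 0.2904 m/s

u* ≈ 0.29 m/s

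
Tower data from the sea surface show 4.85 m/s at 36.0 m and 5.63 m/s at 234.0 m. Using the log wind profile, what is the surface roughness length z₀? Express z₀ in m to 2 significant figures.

Log law: V(z) ∝ ln(z/z₀). With r = V₁/V₂ = 4.85/5.63 = 0.86146,
r · ln(z₂/z₀) = ln(z₁/z₀) ⇒ ln z₀ = (ln z₁ − r·ln z₂)/(1 − r)
ln z₀ = (3.58352 − 0.86146×5.45532) / 0.13854 = -8.0553
z₀ = exp(-8.0553) = 0.0003174 m

z₀ ≈ 0.00032 m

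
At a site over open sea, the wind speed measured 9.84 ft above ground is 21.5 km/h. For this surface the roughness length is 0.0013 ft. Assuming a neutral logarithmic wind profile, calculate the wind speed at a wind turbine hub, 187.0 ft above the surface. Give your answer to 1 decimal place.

Log law: V(z) ∝ ln(z/z₀), so V₂/V₁ = ln(z₂/z₀) / ln(z₁/z₀).
ln(187.0/0.0013) = 11.8765, ln(9.84/0.0013) = 8.9318
V₂ = 21.5 × 11.8765/8.9318 = 21.5 × 1.3297 = 28.5881 km/h

28.6 km/h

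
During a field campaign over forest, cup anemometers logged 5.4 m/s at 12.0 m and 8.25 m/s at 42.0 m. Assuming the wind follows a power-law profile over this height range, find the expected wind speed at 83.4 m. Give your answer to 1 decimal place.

10.4 m/s

First find α: α = ln(V₂/V₁)/ln(z₂/z₁) = ln(8.25/5.4)/ln(42.0/12.0) = 0.42381/1.25276 = 0.3383
Extrapolate from 42.0 m to 83.4 m: V₃ = 8.25 × (83.4/42.0)^0.3383 = 8.25 × 1.2612 = 10.4050 m/s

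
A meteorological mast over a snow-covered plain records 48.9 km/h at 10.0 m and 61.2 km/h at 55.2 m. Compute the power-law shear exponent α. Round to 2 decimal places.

Power law: V₂/V₁ = (z₂/z₁)^α ⇒ α = ln(V₂/V₁) / ln(z₂/z₁)
α = ln(61.2/48.9) / ln(55.2/10.0) = ln(1.2515) / ln(5.5200)
  = 0.22437 / 1.70838 = 0.13133

α ≈ 0.13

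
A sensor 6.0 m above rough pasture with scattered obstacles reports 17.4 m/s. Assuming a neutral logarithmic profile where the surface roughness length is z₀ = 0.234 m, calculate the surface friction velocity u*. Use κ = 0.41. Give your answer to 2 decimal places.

u* ≈ 2.20 m/s

Log law: V(z) = (u*/κ) · ln(z/z₀) ⇒ u* = κ · V / ln(z/z₀)
u* = 0.41 × 17.4 / ln(6.0/0.234) = 0.41 × 17.4 / 3.2442
   = 7.1340 / 3.2442 = 2.1990 m/s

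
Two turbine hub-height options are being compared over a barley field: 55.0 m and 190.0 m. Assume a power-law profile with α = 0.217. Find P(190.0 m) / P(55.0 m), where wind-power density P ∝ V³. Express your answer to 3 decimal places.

2.241

Speed ratio: V_B/V_A = (z_B/z_A)^α = (190.0/55.0)^0.217 = (3.4545)^0.217 = 1.30867
Power-density ratio: P_B/P_A = (V_B/V_A)³ = (1.30867)³ = 2.24126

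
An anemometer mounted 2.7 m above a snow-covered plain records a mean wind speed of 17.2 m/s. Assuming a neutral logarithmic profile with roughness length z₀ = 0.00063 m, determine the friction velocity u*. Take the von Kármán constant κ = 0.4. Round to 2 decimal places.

Log law: V(z) = (u*/κ) · ln(z/z₀) ⇒ u* = κ · V / ln(z/z₀)
u* = 0.4 × 17.2 / ln(2.7/0.00063) = 0.4 × 17.2 / 8.3630
   = 6.8800 / 8.3630 = 0.8227 m/s

u* ≈ 0.82 m/s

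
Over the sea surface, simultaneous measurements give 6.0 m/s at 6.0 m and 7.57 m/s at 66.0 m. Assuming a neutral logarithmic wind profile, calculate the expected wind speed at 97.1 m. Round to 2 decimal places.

7.82 m/s

Log law: V ∝ ln(z/z₀). From the pair, with r = V₁/V₂ = 0.79260,
ln z₀ = (ln z₁ − r·ln z₂)/(1 − r) = (1.7918 − 0.79260×4.1897)/0.20740 = -7.3722 → z₀ = 0.0006285 m
V₃ = V₁ · ln(z₃/z₀)/ln(z₁/z₀) = 6.0 × 11.9479/9.1639 = 7.8228 m/s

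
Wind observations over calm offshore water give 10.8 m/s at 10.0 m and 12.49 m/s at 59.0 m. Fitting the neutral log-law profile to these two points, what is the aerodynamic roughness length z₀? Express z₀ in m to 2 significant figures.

z₀ ≈ 0.00012 m

Log law: V(z) ∝ ln(z/z₀). With r = V₁/V₂ = 10.8/12.49 = 0.86469,
r · ln(z₂/z₀) = ln(z₁/z₀) ⇒ ln z₀ = (ln z₁ − r·ln z₂)/(1 − r)
ln z₀ = (2.30259 − 0.86469×4.07754) / 0.13531 = -9.0403
z₀ = exp(-9.0403) = 0.0001185 m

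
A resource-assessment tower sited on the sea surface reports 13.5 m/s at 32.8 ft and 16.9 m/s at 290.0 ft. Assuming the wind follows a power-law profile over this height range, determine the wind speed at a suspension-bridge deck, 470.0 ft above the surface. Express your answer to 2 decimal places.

17.76 m/s

First find α: α = ln(V₂/V₁)/ln(z₂/z₁) = ln(16.9/13.5)/ln(290.0/32.8) = 0.22462/2.17945 = 0.1031
Extrapolate from 290.0 ft to 470.0 ft: V₃ = 16.9 × (470.0/290.0)^0.1031 = 16.9 × 1.0510 = 17.7623 m/s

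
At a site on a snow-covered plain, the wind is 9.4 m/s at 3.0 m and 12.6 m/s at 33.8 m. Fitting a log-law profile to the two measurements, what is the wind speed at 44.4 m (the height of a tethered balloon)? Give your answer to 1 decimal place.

Log law: V ∝ ln(z/z₀). From the pair, with r = V₁/V₂ = 0.74603,
ln z₀ = (ln z₁ − r·ln z₂)/(1 − r) = (1.0986 − 0.74603×3.5205)/0.25397 = -6.0156 → z₀ = 0.002440 m
V₃ = V₁ · ln(z₃/z₀)/ln(z₁/z₀) = 9.4 × 9.8088/7.1142 = 12.9604 m/s

13.0 m/s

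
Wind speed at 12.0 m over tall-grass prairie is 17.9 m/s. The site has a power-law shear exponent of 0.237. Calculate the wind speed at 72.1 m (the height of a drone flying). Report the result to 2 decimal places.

Power-law profile: V₂ = V₁ · (z₂/z₁)^α
V₂ = 17.9 × (72.1/12.0)^0.237 = 17.9 × (6.0083)^0.237
    = 17.9 × 1.5296 = 27.3790 m/s

27.38 m/s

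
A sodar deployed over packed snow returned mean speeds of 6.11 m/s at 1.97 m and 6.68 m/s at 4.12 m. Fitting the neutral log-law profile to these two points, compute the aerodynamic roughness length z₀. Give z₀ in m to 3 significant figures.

z₀ ≈ 0.000724 m

Log law: V(z) ∝ ln(z/z₀). With r = V₁/V₂ = 6.11/6.68 = 0.91467,
r · ln(z₂/z₀) = ln(z₁/z₀) ⇒ ln z₀ = (ln z₁ − r·ln z₂)/(1 − r)
ln z₀ = (0.67803 − 0.91467×1.41585) / 0.08533 = -7.2309
z₀ = exp(-7.2309) = 0.0007239 m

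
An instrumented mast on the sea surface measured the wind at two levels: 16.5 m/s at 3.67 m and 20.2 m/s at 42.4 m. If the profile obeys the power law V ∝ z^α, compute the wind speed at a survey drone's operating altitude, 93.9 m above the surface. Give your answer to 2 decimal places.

First find α: α = ln(V₂/V₁)/ln(z₂/z₁) = ln(20.2/16.5)/ln(42.4/3.67) = 0.20232/2.44696 = 0.0827
Extrapolate from 42.4 m to 93.9 m: V₃ = 20.2 × (93.9/42.4)^0.0827 = 20.2 × 1.0679 = 21.5726 m/s

21.57 m/s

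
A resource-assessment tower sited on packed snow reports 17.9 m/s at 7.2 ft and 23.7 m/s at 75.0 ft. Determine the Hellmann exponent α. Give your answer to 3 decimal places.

Power law: V₂/V₁ = (z₂/z₁)^α ⇒ α = ln(V₂/V₁) / ln(z₂/z₁)
α = ln(23.7/17.9) / ln(75.0/7.2) = ln(1.3240) / ln(10.4167)
  = 0.28067 / 2.34341 = 0.11977

α ≈ 0.120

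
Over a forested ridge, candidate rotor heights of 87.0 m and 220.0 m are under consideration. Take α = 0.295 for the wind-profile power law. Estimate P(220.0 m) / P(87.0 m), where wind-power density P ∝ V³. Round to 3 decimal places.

2.273

Speed ratio: V_B/V_A = (z_B/z_A)^α = (220.0/87.0)^0.295 = (2.5287)^0.295 = 1.31479
Power-density ratio: P_B/P_A = (V_B/V_A)³ = (1.31479)³ = 2.27284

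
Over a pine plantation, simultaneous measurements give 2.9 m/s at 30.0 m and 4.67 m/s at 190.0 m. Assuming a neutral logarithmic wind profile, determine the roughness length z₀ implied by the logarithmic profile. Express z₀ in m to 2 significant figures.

z₀ ≈ 1.5 m

Log law: V(z) ∝ ln(z/z₀). With r = V₁/V₂ = 2.9/4.67 = 0.62099,
r · ln(z₂/z₀) = ln(z₁/z₀) ⇒ ln z₀ = (ln z₁ − r·ln z₂)/(1 − r)
ln z₀ = (3.40120 − 0.62099×5.24702) / 0.37901 = 0.3770
z₀ = exp(0.3770) = 1.458 m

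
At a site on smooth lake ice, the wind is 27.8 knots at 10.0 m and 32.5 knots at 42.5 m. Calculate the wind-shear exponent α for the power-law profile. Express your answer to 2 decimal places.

Power law: V₂/V₁ = (z₂/z₁)^α ⇒ α = ln(V₂/V₁) / ln(z₂/z₁)
α = ln(32.5/27.8) / ln(42.5/10.0) = ln(1.1691) / ln(4.2500)
  = 0.15620 / 1.44692 = 0.10796

α ≈ 0.11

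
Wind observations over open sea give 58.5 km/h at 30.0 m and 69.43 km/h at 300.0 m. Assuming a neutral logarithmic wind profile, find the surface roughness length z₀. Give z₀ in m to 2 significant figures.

Log law: V(z) ∝ ln(z/z₀). With r = V₁/V₂ = 58.5/69.43 = 0.84258,
r · ln(z₂/z₀) = ln(z₁/z₀) ⇒ ln z₀ = (ln z₁ − r·ln z₂)/(1 − r)
ln z₀ = (3.40120 − 0.84258×5.70378) / 0.15742 = -8.9228
z₀ = exp(-8.9228) = 0.0001333 m

z₀ ≈ 0.00013 m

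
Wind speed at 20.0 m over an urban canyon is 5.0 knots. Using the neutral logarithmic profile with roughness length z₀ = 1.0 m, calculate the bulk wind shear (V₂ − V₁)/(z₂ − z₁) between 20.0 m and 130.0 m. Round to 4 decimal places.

Log law: V₂ = V₁ · ln(z₂/z₀)/ln(z₁/z₀) = 5.0 × 4.8675/2.9957 = 8.1241 knots
ΔV/Δz = (8.1241 − 5.0)/(130.0 − 20.0) = 3.1241/110.0000 = 0.02840 knots/m

0.0284 knots/m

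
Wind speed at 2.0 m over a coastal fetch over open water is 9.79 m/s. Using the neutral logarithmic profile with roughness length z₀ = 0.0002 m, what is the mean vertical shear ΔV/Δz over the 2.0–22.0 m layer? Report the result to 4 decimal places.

Log law: V₂ = V₁ · ln(z₂/z₀)/ln(z₁/z₀) = 9.79 × 11.6082/9.2103 = 12.3388 m/s
ΔV/Δz = (12.3388 − 9.79)/(22.0 − 2.0) = 2.5488/20.0000 = 0.12744 m/s/m

0.1274 m/s/m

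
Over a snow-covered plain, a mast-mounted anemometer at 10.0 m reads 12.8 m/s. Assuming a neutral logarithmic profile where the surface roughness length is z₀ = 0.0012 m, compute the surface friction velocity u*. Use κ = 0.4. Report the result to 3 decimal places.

u* ≈ 0.567 m/s

Log law: V(z) = (u*/κ) · ln(z/z₀) ⇒ u* = κ · V / ln(z/z₀)
u* = 0.4 × 12.8 / ln(10.0/0.0012) = 0.4 × 12.8 / 9.0280
   = 5.1200 / 9.0280 = 0.5671 m/s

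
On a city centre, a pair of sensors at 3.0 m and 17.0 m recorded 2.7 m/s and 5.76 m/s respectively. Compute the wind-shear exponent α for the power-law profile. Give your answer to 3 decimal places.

Power law: V₂/V₁ = (z₂/z₁)^α ⇒ α = ln(V₂/V₁) / ln(z₂/z₁)
α = ln(5.76/2.7) / ln(17.0/3.0) = ln(2.1333) / ln(5.6667)
  = 0.75769 / 1.73460 = 0.43681

α ≈ 0.437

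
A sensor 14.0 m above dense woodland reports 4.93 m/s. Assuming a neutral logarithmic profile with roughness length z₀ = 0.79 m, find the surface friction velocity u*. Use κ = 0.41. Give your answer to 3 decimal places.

Log law: V(z) = (u*/κ) · ln(z/z₀) ⇒ u* = κ · V / ln(z/z₀)
u* = 0.41 × 4.93 / ln(14.0/0.79) = 0.41 × 4.93 / 2.8748
   = 2.0213 / 2.8748 = 0.7031 m/s

u* ≈ 0.703 m/s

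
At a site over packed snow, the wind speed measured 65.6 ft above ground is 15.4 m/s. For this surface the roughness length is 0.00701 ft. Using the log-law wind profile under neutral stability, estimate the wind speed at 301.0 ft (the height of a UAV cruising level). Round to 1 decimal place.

18.0 m/s

Log law: V(z) ∝ ln(z/z₀), so V₂/V₁ = ln(z₂/z₀) / ln(z₁/z₀).
ln(301.0/0.00701) = 10.6675, ln(65.6/0.00701) = 9.1440
V₂ = 15.4 × 10.6675/9.1440 = 15.4 × 1.1666 = 17.9659 m/s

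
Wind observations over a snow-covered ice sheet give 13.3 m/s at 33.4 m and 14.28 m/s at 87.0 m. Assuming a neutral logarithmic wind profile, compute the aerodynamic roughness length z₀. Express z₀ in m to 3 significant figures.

Log law: V(z) ∝ ln(z/z₀). With r = V₁/V₂ = 13.3/14.28 = 0.93137,
r · ln(z₂/z₀) = ln(z₁/z₀) ⇒ ln z₀ = (ln z₁ − r·ln z₂)/(1 − r)
ln z₀ = (3.50856 − 0.93137×4.46591) / 0.06863 = -9.4841
z₀ = exp(-9.4841) = 0.00007605 m

z₀ ≈ 0.0000761 m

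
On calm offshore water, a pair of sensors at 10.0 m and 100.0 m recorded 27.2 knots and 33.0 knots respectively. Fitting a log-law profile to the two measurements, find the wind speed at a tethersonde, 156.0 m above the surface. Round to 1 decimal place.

34.1 knots

Log law: V ∝ ln(z/z₀). From the pair, with r = V₁/V₂ = 0.82424,
ln z₀ = (ln z₁ − r·ln z₂)/(1 − r) = (2.3026 − 0.82424×4.6052)/0.17576 = -8.4957 → z₀ = 0.0002043 m
V₃ = V₁ · ln(z₃/z₀)/ln(z₁/z₀) = 27.2 × 13.5456/10.7983 = 34.1201 knots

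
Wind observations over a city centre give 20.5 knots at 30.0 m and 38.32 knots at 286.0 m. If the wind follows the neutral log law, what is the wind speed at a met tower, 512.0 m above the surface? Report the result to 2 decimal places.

Log law: V ∝ ln(z/z₀). From the pair, with r = V₁/V₂ = 0.53497,
ln z₀ = (ln z₁ − r·ln z₂)/(1 − r) = (3.4012 − 0.53497×5.6560)/0.46503 = 0.8073 → z₀ = 2.242 m
V₃ = V₁ · ln(z₃/z₀)/ln(z₁/z₀) = 20.5 × 5.4310/2.5939 = 42.9223 knots

42.92 knots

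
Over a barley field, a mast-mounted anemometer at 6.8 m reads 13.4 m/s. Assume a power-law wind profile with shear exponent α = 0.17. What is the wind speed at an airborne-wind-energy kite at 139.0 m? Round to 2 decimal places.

22.38 m/s

Power-law profile: V₂ = V₁ · (z₂/z₁)^α
V₂ = 13.4 × (139.0/6.8)^0.17 = 13.4 × (20.4412)^0.17
    = 13.4 × 1.6703 = 22.3816 m/s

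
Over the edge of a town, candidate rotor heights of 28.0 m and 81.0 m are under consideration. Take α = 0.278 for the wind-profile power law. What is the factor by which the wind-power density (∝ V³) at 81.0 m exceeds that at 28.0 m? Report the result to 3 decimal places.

2.425

Speed ratio: V_B/V_A = (z_B/z_A)^α = (81.0/28.0)^0.278 = (2.8929)^0.278 = 1.34353
Power-density ratio: P_B/P_A = (V_B/V_A)³ = (1.34353)³ = 2.42520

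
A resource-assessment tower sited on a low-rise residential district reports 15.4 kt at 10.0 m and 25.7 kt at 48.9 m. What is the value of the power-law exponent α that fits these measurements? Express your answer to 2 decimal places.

Power law: V₂/V₁ = (z₂/z₁)^α ⇒ α = ln(V₂/V₁) / ln(z₂/z₁)
α = ln(25.7/15.4) / ln(48.9/10.0) = ln(1.6688) / ln(4.8900)
  = 0.51212 / 1.58719 = 0.32266

α ≈ 0.32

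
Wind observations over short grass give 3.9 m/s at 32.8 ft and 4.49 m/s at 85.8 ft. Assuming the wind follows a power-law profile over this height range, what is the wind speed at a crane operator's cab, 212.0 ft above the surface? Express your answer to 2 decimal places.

First find α: α = ln(V₂/V₁)/ln(z₂/z₁) = ln(4.49/3.9)/ln(85.8/32.8) = 0.14088/0.96159 = 0.1465
Extrapolate from 85.8 ft to 212.0 ft: V₃ = 4.49 × (212.0/85.8)^0.1465 = 4.49 × 1.1417 = 5.1263 m/s

5.13 m/s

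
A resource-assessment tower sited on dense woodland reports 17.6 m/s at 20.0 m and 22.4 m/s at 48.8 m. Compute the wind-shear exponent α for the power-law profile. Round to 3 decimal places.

α ≈ 0.270

Power law: V₂/V₁ = (z₂/z₁)^α ⇒ α = ln(V₂/V₁) / ln(z₂/z₁)
α = ln(22.4/17.6) / ln(48.8/20.0) = ln(1.2727) / ln(2.4400)
  = 0.24116 / 0.89200 = 0.27036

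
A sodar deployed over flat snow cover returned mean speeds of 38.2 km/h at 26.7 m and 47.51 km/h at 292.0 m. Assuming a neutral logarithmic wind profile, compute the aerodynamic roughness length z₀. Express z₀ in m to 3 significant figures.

z₀ ≈ 0.00146 m

Log law: V(z) ∝ ln(z/z₀). With r = V₁/V₂ = 38.2/47.51 = 0.80404,
r · ln(z₂/z₀) = ln(z₁/z₀) ⇒ ln z₀ = (ln z₁ − r·ln z₂)/(1 − r)
ln z₀ = (3.28466 − 0.80404×5.67675) / 0.19596 = -6.5304
z₀ = exp(-6.5304) = 0.001458 m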